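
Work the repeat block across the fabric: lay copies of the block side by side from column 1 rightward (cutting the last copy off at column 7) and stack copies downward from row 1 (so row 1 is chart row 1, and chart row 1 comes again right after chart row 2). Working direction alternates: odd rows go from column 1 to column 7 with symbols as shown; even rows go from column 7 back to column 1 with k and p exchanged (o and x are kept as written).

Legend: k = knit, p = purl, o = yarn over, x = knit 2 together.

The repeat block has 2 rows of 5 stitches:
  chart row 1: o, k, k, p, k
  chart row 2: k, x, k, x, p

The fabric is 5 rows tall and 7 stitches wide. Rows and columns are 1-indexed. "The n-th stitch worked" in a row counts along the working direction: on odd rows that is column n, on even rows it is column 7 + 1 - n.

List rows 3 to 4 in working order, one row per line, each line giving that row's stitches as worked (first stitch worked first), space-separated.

== ROWS AS WORKED ==
o k k p k o k
x p k x p x p

Derivation:
Row 3: chart row 1, RS - tile across columns 1-7 and work as-is.
Row 4: chart row 2, WS - tiled (columns 1-7): k x k x p k x; work from column 7 back to 1 with k<->p swapped.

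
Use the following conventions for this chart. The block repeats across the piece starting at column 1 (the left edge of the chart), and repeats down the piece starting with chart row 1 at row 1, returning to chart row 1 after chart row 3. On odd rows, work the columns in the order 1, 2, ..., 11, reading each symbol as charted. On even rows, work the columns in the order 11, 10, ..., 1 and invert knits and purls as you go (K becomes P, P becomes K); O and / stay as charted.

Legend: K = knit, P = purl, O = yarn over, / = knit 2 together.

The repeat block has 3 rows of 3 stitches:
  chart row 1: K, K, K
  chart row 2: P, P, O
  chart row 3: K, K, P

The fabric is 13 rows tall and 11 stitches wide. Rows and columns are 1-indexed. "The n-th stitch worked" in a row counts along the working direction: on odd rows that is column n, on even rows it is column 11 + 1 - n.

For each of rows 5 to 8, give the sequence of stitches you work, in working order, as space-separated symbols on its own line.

Rows as worked:
P P O P P O P P O P P
P P K P P K P P K P P
K K K K K K K K K K K
K K O K K O K K O K K

Derivation:
Row 5: chart row 2, RS - tile across columns 1-11 and work as-is.
Row 6: chart row 3, WS - tiled (columns 1-11): K K P K K P K K P K K; work from column 11 back to 1 with K<->P swapped.
Row 7: chart row 1, RS - tile across columns 1-11 and work as-is.
Row 8: chart row 2, WS - tiled (columns 1-11): P P O P P O P P O P P; work from column 11 back to 1 with K<->P swapped.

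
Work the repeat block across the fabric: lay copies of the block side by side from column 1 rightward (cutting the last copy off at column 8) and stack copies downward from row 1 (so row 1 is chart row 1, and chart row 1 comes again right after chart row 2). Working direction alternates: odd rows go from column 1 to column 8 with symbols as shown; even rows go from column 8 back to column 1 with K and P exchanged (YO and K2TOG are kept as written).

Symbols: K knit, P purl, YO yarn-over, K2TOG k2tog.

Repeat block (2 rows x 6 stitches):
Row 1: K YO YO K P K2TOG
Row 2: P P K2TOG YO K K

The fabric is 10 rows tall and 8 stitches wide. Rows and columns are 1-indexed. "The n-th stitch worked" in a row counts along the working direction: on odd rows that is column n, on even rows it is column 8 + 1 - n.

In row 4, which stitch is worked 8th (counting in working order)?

== STITCH ==
K

Derivation:
Row 4 uses chart row ((4-1) mod 2)+1 = 2. Row 4 is even, so WS.
Chart row 2 tiled across columns 1-8: P P K2TOG YO K K P P
Wrong side: read the tiled row from column 8 down to 1 and exchange K with P (leave YO, K2TOG).
Row 4 as worked: K K P P YO K2TOG K K
Stitch 8 in working order -> K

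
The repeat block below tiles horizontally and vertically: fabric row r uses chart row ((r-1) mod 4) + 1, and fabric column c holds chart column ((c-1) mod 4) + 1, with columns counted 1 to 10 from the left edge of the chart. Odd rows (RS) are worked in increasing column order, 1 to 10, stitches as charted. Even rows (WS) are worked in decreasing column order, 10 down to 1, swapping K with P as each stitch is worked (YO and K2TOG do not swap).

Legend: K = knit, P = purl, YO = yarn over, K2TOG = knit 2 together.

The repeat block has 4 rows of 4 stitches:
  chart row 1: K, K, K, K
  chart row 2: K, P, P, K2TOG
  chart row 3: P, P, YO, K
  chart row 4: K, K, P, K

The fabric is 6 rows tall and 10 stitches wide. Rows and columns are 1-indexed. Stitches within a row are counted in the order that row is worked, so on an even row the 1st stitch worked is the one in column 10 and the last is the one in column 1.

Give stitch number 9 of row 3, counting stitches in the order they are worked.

For row 3: chart row = ((3-1) mod 4) + 1 = 3; this is a RS (odd) row.
Chart row 3 tiled across columns 1-10: P P YO K P P YO K P P
RS: work column 1 to column 10, symbols as charted — the tiled row is the row as worked.
Counting 9 along the worked row gives P.

Result:
P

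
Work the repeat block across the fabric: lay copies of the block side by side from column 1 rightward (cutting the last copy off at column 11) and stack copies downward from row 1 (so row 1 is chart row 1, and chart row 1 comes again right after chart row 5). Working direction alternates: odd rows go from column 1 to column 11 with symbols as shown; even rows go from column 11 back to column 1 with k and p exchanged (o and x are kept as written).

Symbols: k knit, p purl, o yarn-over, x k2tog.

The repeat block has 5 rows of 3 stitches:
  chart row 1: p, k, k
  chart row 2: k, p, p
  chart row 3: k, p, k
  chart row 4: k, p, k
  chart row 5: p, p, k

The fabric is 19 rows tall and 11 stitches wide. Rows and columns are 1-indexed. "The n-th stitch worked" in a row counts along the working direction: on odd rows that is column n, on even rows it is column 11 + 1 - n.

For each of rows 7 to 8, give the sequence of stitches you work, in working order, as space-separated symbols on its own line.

Row 7: chart row 2, RS - tile across columns 1-11 and work as-is.
Row 8: chart row 3, WS - tiled (columns 1-11): k p k k p k k p k k p; work from column 11 back to 1 with k<->p swapped.

Rows as worked:
k p p k p p k p p k p
k p p k p p k p p k p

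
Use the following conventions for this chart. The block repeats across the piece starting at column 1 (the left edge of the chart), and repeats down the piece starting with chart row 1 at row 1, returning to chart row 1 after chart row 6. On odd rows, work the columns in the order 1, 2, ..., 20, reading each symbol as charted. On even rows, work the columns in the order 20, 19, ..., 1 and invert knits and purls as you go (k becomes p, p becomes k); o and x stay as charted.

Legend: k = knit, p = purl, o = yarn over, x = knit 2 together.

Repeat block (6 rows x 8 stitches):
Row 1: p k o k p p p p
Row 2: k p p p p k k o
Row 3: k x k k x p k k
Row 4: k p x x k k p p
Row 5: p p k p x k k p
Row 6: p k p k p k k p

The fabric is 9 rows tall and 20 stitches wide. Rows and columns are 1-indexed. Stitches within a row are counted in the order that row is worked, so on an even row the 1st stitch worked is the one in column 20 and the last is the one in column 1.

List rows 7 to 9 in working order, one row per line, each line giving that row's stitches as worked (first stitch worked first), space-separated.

Row 7: chart row 1, RS - tile across columns 1-20 and work as-is.
Row 8: chart row 2, WS - tiled (columns 1-20): k p p p p k k o k p p p p k k o k p p p; work from column 20 back to 1 with k<->p swapped.
Row 9: chart row 3, RS - tile across columns 1-20 and work as-is.

== ROWS AS WORKED ==
p k o k p p p p p k o k p p p p p k o k
k k k p o p p k k k k p o p p k k k k p
k x k k x p k k k x k k x p k k k x k k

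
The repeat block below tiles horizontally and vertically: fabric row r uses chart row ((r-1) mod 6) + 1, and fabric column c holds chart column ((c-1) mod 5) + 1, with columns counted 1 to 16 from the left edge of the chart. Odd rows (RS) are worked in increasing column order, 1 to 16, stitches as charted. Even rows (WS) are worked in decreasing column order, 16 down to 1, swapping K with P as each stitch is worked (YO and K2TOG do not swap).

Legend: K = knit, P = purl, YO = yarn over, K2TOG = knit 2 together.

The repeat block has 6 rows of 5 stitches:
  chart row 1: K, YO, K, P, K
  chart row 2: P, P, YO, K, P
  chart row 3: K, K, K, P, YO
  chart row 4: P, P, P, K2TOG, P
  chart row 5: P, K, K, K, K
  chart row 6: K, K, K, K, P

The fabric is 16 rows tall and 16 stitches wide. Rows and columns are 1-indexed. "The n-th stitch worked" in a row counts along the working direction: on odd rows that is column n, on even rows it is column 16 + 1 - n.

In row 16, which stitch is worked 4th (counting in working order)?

== STITCH ==
K

Derivation:
For row 16: chart row = ((16-1) mod 6) + 1 = 4; this is a WS (even) row.
Chart row 4 tiled across columns 1-16: P P P K2TOG P P P P K2TOG P P P P K2TOG P P
WS row: flip the tiled sequence (start at column 16) and apply K<->P; YO and K2TOG stay.
Row 16 as worked: K K K2TOG K K K K K2TOG K K K K K2TOG K K K
The 4th stitch worked is K.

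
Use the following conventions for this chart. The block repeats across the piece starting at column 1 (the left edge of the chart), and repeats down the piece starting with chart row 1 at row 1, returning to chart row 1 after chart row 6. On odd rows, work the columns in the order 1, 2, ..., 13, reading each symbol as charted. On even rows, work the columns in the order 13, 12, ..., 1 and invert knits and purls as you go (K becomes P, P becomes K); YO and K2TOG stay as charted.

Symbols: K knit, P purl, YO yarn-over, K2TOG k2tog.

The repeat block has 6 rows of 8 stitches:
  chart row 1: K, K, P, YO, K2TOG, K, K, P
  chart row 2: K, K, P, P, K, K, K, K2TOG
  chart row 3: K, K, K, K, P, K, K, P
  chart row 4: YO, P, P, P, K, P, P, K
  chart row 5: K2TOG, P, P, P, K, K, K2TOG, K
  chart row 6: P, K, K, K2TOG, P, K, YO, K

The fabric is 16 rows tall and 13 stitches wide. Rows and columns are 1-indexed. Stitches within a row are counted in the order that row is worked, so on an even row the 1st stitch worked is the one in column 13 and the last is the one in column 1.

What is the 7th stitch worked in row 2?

== STITCH ==
P

Derivation:
For row 2: chart row = ((2-1) mod 6) + 1 = 2; this is a WS (even) row.
Chart row 2 tiled across columns 1-13: K K P P K K K K2TOG K K P P K
WS row: flip the tiled sequence (start at column 13) and apply K<->P; YO and K2TOG stay.
Row 2 as worked: P K K P P K2TOG P P P K K P P
Counting 7 along the worked row gives P.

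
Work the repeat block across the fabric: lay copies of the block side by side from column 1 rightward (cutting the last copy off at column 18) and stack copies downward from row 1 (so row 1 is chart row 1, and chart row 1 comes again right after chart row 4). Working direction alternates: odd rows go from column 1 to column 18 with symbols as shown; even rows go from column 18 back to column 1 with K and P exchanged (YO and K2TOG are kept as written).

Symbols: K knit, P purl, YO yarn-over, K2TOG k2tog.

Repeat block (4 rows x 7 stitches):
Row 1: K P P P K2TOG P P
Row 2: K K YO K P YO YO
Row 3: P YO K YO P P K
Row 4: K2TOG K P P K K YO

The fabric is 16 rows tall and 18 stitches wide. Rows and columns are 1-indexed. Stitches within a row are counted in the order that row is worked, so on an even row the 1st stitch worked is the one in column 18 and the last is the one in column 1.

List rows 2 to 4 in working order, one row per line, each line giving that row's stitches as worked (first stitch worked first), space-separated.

Rows as worked:
P YO P P YO YO K P YO P P YO YO K P YO P P
P YO K YO P P K P YO K YO P P K P YO K YO
K K P K2TOG YO P P K K P K2TOG YO P P K K P K2TOG

Derivation:
Row 2: chart row 2, WS - tiled (columns 1-18): K K YO K P YO YO K K YO K P YO YO K K YO K; work from column 18 back to 1 with K<->P swapped.
Row 3: chart row 3, RS - tile across columns 1-18 and work as-is.
Row 4: chart row 4, WS - tiled (columns 1-18): K2TOG K P P K K YO K2TOG K P P K K YO K2TOG K P P; work from column 18 back to 1 with K<->P swapped.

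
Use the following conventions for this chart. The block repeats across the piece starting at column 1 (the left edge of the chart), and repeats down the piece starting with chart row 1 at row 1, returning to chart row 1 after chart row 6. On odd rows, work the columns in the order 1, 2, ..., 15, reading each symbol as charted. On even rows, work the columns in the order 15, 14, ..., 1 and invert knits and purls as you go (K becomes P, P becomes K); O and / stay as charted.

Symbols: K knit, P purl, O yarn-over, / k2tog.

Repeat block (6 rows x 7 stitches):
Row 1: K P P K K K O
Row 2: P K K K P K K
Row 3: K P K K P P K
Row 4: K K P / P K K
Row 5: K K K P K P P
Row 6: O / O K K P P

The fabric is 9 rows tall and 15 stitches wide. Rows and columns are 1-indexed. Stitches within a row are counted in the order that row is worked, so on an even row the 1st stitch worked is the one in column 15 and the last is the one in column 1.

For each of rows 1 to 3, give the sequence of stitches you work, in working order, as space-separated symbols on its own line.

Row 1: chart row 1, RS - tile across columns 1-15 and work as-is.
Row 2: chart row 2, WS - tiled (columns 1-15): P K K K P K K P K K K P K K P; work from column 15 back to 1 with K<->P swapped.
Row 3: chart row 3, RS - tile across columns 1-15 and work as-is.

== ROWS AS WORKED ==
K P P K K K O K P P K K K O K
K P P K P P P K P P K P P P K
K P K K P P K K P K K P P K K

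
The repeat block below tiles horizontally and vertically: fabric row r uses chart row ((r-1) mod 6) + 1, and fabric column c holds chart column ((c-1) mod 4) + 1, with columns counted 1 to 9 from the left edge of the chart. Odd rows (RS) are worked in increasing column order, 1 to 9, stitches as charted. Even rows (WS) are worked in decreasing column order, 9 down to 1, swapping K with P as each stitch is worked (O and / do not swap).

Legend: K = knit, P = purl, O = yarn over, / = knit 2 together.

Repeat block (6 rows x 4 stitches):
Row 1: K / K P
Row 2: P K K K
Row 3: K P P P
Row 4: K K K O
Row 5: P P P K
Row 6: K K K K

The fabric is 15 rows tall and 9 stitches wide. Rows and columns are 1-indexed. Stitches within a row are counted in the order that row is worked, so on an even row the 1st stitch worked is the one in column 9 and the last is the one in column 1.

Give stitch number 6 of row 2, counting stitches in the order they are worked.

== STITCH ==
P

Derivation:
Row 2: (2-1) mod 6 = 1, so use chart row 2. Even row -> WS.
Chart row 2 tiled across columns 1-9: P K K K P K K K P
WS: work from column 9 back to column 1 (reverse the tiled row), swapping K<->P (O and / unchanged).
Row 2 as worked: K P P P K P P P K
The 6th stitch worked is P.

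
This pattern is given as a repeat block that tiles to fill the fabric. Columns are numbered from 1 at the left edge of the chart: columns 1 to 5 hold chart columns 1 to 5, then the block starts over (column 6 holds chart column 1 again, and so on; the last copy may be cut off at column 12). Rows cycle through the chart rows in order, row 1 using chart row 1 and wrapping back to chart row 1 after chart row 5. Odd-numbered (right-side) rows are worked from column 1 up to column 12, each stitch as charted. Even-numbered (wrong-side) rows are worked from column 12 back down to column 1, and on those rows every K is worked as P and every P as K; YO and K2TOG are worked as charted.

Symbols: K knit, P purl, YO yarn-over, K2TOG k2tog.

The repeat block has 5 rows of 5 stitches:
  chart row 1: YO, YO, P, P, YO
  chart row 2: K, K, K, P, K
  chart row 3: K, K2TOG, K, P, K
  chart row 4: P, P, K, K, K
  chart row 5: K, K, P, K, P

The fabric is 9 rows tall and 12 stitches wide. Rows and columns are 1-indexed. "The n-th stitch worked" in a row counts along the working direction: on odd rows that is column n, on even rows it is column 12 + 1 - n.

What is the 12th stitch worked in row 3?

For row 3: chart row = ((3-1) mod 5) + 1 = 3; this is a RS (odd) row.
Chart row 3 tiled across columns 1-12: K K2TOG K P K K K2TOG K P K K K2TOG
RS: work column 1 to column 12, symbols as charted — the tiled row is the row as worked.
The 12th stitch worked is K2TOG.

== STITCH ==
K2TOG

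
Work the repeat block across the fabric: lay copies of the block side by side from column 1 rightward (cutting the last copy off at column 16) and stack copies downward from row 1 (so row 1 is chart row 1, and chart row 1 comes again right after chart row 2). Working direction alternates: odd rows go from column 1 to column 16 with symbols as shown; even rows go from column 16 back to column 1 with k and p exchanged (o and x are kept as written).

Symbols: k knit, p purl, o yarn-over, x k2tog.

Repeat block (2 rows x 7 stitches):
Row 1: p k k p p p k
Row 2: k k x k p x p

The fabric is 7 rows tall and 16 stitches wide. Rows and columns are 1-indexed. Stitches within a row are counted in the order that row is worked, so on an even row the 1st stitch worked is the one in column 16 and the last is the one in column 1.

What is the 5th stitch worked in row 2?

== STITCH ==
k

Derivation:
Row 2 uses chart row ((2-1) mod 2)+1 = 2. Row 2 is even, so WS.
Chart row 2 tiled across columns 1-16: k k x k p x p k k x k p x p k k
WS: work from column 16 back to column 1 (reverse the tiled row), swapping k<->p (o and x unchanged).
Row 2 as worked: p p k x k p x p p k x k p x p p
Stitch 5 in working order -> k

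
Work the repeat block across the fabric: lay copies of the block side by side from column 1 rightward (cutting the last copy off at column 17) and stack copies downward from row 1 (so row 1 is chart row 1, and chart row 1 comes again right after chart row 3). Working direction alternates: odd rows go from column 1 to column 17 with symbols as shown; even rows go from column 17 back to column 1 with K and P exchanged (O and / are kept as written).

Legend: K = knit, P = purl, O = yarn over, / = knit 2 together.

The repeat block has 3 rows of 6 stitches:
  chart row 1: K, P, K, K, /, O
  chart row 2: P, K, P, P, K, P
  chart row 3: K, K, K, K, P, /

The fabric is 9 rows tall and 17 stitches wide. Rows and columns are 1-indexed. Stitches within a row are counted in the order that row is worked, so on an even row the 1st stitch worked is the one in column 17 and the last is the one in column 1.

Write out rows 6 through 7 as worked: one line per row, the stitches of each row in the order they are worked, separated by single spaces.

Row 6: chart row 3, WS - tiled (columns 1-17): K K K K P / K K K K P / K K K K P; work from column 17 back to 1 with K<->P swapped.
Row 7: chart row 1, RS - tile across columns 1-17 and work as-is.

Rows as worked:
K P P P P / K P P P P / K P P P P
K P K K / O K P K K / O K P K K /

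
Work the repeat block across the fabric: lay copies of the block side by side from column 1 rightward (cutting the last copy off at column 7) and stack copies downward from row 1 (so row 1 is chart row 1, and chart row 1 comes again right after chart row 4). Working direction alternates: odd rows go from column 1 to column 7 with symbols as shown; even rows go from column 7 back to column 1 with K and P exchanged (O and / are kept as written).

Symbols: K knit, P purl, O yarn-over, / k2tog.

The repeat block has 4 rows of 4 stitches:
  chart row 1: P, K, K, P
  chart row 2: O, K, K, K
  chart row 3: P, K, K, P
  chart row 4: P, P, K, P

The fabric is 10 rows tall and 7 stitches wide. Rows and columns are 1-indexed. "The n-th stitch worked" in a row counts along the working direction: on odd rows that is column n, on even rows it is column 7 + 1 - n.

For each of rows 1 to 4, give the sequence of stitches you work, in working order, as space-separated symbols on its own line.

Result:
P K K P P K K
P P O P P P O
P K K P P K K
P K K K P K K

Derivation:
Row 1: chart row 1, RS - tile across columns 1-7 and work as-is.
Row 2: chart row 2, WS - tiled (columns 1-7): O K K K O K K; work from column 7 back to 1 with K<->P swapped.
Row 3: chart row 3, RS - tile across columns 1-7 and work as-is.
Row 4: chart row 4, WS - tiled (columns 1-7): P P K P P P K; work from column 7 back to 1 with K<->P swapped.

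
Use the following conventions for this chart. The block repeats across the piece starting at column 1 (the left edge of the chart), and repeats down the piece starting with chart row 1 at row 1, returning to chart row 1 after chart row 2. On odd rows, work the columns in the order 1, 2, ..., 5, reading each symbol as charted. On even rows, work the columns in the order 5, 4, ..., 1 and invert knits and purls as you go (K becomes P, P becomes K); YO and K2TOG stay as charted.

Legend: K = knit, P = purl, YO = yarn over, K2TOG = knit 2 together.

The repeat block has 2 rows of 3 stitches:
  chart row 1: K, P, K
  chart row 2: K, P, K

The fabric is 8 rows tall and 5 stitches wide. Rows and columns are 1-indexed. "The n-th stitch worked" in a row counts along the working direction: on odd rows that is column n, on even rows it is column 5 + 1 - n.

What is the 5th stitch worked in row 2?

Stitch:
P

Derivation:
Row 2: (2-1) mod 2 = 1, so use chart row 2. Even row -> WS.
Chart row 2 tiled across columns 1-5: K P K K P
WS: work from column 5 back to column 1 (reverse the tiled row), swapping K<->P (YO and K2TOG unchanged).
Row 2 as worked: K P P K P
The 5th stitch worked is P.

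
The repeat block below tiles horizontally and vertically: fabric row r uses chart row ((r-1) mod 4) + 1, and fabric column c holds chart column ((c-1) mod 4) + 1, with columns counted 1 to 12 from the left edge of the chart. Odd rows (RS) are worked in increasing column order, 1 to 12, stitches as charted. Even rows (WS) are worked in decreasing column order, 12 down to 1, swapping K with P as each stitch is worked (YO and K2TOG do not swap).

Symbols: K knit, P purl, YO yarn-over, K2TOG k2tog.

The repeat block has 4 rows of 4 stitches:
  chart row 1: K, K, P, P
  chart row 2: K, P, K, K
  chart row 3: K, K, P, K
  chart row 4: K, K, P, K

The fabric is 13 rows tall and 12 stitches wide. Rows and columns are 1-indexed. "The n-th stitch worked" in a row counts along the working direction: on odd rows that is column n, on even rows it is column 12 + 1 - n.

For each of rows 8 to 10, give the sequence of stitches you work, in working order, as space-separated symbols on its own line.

Row 8: chart row 4, WS - tiled (columns 1-12): K K P K K K P K K K P K; work from column 12 back to 1 with K<->P swapped.
Row 9: chart row 1, RS - tile across columns 1-12 and work as-is.
Row 10: chart row 2, WS - tiled (columns 1-12): K P K K K P K K K P K K; work from column 12 back to 1 with K<->P swapped.

Result:
P K P P P K P P P K P P
K K P P K K P P K K P P
P P K P P P K P P P K P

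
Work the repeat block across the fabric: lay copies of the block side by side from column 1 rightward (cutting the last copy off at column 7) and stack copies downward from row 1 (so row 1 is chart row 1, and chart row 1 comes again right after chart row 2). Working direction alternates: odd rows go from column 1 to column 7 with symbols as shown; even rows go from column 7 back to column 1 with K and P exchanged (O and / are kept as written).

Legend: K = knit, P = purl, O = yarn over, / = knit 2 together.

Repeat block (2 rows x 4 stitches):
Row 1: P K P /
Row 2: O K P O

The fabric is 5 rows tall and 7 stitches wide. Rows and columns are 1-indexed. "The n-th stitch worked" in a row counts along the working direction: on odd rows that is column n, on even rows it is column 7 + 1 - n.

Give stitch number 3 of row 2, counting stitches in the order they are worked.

Row 2: (2-1) mod 2 = 1, so use chart row 2. Even row -> WS.
Chart row 2 tiled across columns 1-7: O K P O O K P
Wrong side: read the tiled row from column 7 down to 1 and exchange K with P (leave O, /).
Row 2 as worked: K P O O K P O
Stitch 3 in working order -> O

== STITCH ==
O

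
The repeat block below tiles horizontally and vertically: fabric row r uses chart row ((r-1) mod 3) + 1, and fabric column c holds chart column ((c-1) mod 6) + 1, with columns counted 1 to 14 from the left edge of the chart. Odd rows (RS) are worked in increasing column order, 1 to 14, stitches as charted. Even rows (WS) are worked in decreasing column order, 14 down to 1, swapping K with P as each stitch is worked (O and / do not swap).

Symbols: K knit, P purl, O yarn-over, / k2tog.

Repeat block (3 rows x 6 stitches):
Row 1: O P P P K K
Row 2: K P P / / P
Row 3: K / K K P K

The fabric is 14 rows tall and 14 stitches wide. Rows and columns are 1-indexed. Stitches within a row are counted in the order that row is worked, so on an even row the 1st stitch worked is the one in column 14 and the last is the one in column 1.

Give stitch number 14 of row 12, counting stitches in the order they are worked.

Stitch:
P

Derivation:
Row 12 uses chart row ((12-1) mod 3)+1 = 3. Row 12 is even, so WS.
Chart row 3 tiled across columns 1-14: K / K K P K K / K K P K K /
WS row: flip the tiled sequence (start at column 14) and apply K<->P; O and / stay.
Row 12 as worked: / P P K P P / P P K P P / P
The 14th stitch worked is P.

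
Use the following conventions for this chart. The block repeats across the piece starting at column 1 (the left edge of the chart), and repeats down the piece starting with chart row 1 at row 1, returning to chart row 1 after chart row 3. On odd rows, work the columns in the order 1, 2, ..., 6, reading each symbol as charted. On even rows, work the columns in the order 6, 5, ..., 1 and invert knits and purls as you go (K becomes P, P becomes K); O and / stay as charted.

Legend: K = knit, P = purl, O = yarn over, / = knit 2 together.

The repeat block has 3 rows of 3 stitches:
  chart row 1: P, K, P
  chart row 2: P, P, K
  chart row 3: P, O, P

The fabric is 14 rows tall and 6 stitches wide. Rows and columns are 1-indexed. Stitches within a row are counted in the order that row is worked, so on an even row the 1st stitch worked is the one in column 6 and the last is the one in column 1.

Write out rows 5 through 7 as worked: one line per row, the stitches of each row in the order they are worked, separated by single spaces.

Row 5: chart row 2, RS - tile across columns 1-6 and work as-is.
Row 6: chart row 3, WS - tiled (columns 1-6): P O P P O P; work from column 6 back to 1 with K<->P swapped.
Row 7: chart row 1, RS - tile across columns 1-6 and work as-is.

Result:
P P K P P K
K O K K O K
P K P P K P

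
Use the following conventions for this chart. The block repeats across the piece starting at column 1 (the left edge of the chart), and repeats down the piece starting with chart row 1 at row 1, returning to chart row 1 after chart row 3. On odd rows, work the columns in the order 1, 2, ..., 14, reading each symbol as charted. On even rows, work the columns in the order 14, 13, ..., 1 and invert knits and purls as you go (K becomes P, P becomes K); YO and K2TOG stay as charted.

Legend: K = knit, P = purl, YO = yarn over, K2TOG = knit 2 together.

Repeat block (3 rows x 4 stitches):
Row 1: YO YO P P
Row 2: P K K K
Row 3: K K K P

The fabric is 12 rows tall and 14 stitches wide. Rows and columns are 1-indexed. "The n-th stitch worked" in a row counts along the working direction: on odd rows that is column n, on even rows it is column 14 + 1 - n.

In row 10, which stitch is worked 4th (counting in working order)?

Row 10 uses chart row ((10-1) mod 3)+1 = 1. Row 10 is even, so WS.
Chart row 1 tiled across columns 1-14: YO YO P P YO YO P P YO YO P P YO YO
Wrong side: read the tiled row from column 14 down to 1 and exchange K with P (leave YO, K2TOG).
Row 10 as worked: YO YO K K YO YO K K YO YO K K YO YO
Stitch 4 in working order -> K

Result:
K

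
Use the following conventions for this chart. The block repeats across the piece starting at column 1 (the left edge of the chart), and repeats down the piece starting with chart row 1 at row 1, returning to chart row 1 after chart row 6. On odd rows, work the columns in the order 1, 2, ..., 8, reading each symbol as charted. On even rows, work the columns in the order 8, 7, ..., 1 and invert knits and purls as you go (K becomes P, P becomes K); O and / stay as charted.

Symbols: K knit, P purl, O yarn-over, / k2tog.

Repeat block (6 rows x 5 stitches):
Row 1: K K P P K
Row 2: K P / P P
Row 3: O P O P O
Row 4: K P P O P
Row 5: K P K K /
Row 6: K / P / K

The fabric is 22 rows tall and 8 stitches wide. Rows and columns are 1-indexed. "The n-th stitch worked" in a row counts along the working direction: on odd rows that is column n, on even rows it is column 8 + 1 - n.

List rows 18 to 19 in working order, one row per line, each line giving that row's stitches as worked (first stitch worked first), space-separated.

Rows as worked:
K / P P / K / P
K K P P K K K P

Derivation:
Row 18: chart row 6, WS - tiled (columns 1-8): K / P / K K / P; work from column 8 back to 1 with K<->P swapped.
Row 19: chart row 1, RS - tile across columns 1-8 and work as-is.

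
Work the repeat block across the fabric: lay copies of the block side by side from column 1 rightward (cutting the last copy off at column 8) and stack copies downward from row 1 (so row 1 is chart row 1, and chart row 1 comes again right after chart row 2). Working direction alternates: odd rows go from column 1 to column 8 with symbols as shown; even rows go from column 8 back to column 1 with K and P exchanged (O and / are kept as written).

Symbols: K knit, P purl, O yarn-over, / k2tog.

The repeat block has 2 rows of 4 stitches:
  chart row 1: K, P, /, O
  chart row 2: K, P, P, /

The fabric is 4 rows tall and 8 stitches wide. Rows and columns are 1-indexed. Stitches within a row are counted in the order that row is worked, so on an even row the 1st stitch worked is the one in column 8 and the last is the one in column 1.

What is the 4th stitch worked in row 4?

Row 4: (4-1) mod 2 = 1, so use chart row 2. Even row -> WS.
Chart row 2 tiled across columns 1-8: K P P / K P P /
Wrong side: read the tiled row from column 8 down to 1 and exchange K with P (leave O, /).
Row 4 as worked: / K K P / K K P
Counting 4 along the worked row gives P.

Stitch:
P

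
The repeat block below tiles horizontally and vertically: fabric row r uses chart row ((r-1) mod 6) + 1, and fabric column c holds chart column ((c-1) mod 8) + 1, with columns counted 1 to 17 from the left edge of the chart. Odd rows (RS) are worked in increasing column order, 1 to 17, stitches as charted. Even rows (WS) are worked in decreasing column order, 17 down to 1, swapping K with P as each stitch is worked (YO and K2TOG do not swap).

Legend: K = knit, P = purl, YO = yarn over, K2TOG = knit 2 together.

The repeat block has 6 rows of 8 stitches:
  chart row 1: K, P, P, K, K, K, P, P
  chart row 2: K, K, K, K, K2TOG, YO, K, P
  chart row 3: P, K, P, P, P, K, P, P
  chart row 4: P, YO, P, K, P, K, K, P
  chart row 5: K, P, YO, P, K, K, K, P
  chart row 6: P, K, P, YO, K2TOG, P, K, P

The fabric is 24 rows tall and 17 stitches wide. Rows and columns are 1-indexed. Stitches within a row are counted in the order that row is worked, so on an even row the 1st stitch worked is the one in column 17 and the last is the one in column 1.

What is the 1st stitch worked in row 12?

Row 12 uses chart row ((12-1) mod 6)+1 = 6. Row 12 is even, so WS.
Chart row 6 tiled across columns 1-17: P K P YO K2TOG P K P P K P YO K2TOG P K P P
WS: work from column 17 back to column 1 (reverse the tiled row), swapping K<->P (YO and K2TOG unchanged).
Row 12 as worked: K K P K K2TOG YO K P K K P K K2TOG YO K P K
Counting 1 along the worked row gives K.

Result:
K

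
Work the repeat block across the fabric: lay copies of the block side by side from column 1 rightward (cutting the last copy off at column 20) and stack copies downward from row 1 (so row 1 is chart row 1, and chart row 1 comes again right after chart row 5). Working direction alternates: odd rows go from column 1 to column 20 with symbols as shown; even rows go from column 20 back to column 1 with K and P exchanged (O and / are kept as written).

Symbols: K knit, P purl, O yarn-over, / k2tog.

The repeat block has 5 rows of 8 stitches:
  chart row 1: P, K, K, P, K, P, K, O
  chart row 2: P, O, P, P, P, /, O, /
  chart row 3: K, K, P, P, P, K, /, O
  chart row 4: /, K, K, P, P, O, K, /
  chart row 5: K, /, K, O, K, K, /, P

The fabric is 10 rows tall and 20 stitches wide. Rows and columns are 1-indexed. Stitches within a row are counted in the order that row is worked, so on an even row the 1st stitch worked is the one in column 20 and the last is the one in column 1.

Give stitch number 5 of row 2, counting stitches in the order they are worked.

Stitch:
/

Derivation:
Row 2: (2-1) mod 5 = 1, so use chart row 2. Even row -> WS.
Chart row 2 tiled across columns 1-20: P O P P P / O / P O P P P / O / P O P P
WS row: flip the tiled sequence (start at column 20) and apply K<->P; O and / stay.
Row 2 as worked: K K O K / O / K K K O K / O / K K K O K
Counting 5 along the worked row gives /.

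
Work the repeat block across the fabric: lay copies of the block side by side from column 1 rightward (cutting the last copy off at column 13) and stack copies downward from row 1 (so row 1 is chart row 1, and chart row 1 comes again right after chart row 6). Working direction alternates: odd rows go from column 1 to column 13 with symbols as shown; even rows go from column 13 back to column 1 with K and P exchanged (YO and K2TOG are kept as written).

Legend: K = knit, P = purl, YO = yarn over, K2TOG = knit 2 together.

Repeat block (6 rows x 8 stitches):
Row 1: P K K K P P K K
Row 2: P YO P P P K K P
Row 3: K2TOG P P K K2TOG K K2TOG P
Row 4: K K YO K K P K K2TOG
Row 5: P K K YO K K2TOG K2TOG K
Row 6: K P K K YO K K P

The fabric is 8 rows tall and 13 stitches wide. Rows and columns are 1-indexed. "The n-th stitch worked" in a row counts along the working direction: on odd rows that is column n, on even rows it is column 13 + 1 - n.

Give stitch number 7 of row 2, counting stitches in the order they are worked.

Row 2 uses chart row ((2-1) mod 6)+1 = 2. Row 2 is even, so WS.
Chart row 2 tiled across columns 1-13: P YO P P P K K P P YO P P P
WS row: flip the tiled sequence (start at column 13) and apply K<->P; YO and K2TOG stay.
Row 2 as worked: K K K YO K K P P K K K YO K
Counting 7 along the worked row gives P.

Stitch:
P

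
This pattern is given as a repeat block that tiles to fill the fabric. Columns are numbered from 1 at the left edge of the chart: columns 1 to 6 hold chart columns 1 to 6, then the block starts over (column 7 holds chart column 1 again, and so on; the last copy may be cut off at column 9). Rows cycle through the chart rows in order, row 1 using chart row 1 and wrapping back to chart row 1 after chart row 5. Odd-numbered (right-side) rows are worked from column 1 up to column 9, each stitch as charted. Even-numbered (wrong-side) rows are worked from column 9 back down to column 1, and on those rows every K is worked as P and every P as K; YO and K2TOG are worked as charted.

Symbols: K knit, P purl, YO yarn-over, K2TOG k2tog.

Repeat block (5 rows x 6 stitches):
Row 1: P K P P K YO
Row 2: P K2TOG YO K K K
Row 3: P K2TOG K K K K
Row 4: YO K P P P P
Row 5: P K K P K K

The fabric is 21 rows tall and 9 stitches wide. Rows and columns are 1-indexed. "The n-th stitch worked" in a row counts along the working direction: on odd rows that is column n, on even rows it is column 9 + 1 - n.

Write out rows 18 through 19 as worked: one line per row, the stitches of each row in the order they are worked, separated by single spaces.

Row 18: chart row 3, WS - tiled (columns 1-9): P K2TOG K K K K P K2TOG K; work from column 9 back to 1 with K<->P swapped.
Row 19: chart row 4, RS - tile across columns 1-9 and work as-is.

Result:
P K2TOG K P P P P K2TOG K
YO K P P P P YO K P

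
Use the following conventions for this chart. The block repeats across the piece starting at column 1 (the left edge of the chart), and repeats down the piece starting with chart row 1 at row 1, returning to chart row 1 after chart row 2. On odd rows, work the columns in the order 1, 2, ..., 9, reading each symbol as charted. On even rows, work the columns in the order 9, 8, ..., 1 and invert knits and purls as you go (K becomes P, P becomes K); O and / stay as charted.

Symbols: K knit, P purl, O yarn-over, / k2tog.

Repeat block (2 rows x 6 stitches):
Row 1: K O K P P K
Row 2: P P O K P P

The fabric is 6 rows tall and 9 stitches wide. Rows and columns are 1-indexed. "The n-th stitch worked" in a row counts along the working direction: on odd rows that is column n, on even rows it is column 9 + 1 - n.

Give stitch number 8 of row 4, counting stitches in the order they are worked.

For row 4: chart row = ((4-1) mod 2) + 1 = 2; this is a WS (even) row.
Chart row 2 tiled across columns 1-9: P P O K P P P P O
WS row: flip the tiled sequence (start at column 9) and apply K<->P; O and / stay.
Row 4 as worked: O K K K K P O K K
The 8th stitch worked is K.

Result:
K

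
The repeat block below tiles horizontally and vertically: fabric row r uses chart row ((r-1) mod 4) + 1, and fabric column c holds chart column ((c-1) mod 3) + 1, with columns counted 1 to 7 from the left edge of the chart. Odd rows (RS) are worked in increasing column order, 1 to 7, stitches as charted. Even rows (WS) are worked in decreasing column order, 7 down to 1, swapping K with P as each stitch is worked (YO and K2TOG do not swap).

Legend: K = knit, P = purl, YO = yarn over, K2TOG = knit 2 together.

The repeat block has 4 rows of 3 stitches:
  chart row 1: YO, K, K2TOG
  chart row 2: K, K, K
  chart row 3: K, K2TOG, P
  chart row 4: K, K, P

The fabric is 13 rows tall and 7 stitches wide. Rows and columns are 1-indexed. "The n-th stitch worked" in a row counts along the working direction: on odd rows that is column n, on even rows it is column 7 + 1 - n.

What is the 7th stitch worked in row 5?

== STITCH ==
YO

Derivation:
For row 5: chart row = ((5-1) mod 4) + 1 = 1; this is a RS (odd) row.
Chart row 1 tiled across columns 1-7: YO K K2TOG YO K K2TOG YO
RS: work column 1 to column 7, symbols as charted — the tiled row is the row as worked.
Stitch 7 in working order -> YO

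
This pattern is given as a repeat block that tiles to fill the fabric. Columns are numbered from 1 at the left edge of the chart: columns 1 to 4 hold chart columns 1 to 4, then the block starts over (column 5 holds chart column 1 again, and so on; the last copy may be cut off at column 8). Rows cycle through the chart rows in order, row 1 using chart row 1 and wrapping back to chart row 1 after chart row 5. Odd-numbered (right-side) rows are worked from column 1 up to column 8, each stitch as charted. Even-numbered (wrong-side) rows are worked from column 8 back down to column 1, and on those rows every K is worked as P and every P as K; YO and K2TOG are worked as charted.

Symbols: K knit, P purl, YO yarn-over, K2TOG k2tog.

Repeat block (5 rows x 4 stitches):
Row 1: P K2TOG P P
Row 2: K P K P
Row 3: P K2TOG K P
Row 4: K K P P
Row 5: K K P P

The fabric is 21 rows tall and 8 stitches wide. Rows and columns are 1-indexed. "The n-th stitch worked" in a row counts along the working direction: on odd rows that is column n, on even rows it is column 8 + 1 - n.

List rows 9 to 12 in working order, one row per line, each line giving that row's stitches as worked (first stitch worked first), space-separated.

Row 9: chart row 4, RS - tile across columns 1-8 and work as-is.
Row 10: chart row 5, WS - tiled (columns 1-8): K K P P K K P P; work from column 8 back to 1 with K<->P swapped.
Row 11: chart row 1, RS - tile across columns 1-8 and work as-is.
Row 12: chart row 2, WS - tiled (columns 1-8): K P K P K P K P; work from column 8 back to 1 with K<->P swapped.

Rows as worked:
K K P P K K P P
K K P P K K P P
P K2TOG P P P K2TOG P P
K P K P K P K P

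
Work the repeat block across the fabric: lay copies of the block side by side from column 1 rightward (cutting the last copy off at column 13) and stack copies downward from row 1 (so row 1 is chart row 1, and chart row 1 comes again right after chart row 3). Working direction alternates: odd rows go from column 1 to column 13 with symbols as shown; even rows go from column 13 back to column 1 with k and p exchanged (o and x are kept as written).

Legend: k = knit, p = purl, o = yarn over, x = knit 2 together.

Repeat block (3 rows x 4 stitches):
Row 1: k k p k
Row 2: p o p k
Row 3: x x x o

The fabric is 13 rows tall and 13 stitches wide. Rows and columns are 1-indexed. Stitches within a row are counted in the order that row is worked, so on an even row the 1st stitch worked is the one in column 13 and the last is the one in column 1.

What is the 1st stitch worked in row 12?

Row 12 uses chart row ((12-1) mod 3)+1 = 3. Row 12 is even, so WS.
Chart row 3 tiled across columns 1-13: x x x o x x x o x x x o x
WS: work from column 13 back to column 1 (reverse the tiled row), swapping k<->p (o and x unchanged).
Row 12 as worked: x o x x x o x x x o x x x
Counting 1 along the worked row gives x.

== STITCH ==
x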